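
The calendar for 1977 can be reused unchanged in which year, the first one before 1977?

Two years share a calendar iff Jan 1 falls on the same weekday and both are leap or both are common. 1977: Jan 1 is Saturday, common year.
1976: Jan 1 Thursday, leap
1975: Jan 1 Wednesday, common
1974: Jan 1 Tuesday, common
1973: Jan 1 Monday, common
1972: Jan 1 Saturday, leap
1971: Jan 1 Friday, common
1970: Jan 1 Thursday, common
1969: Jan 1 Wednesday, common
1968: Jan 1 Monday, leap
1967: Jan 1 Sunday, common
1966: Jan 1 Saturday, common
1966 matches on both conditions.

1966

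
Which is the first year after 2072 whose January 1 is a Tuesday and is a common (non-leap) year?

Jan 1 advances by 2 weekdays after a leap year and by 1 after a common year.
2072: Jan 1 is Friday (leap).
2073: Sunday
2074: Monday
2075: Tuesday
2075 begins on a Tuesday and is a common year.

2075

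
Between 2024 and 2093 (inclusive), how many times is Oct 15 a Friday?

Track Oct 15's weekday year by year (advancing +1, or +2 across a Feb 29):
  2024: Tue  2025: Wed (+1)  2026: Thu (+1)  2027: Fri (+1) ✓  2028: Sun (+2)
  2029: Mon (+1)  2030: Tue (+1)  2031: Wed (+1)  2032: Fri (+2) ✓  2033: Sat (+1)
  2034: Sun (+1)  2035: Mon (+1)  2036: Wed (+2)  2037: Thu (+1)  … (42 more years) …
  2080: Tue (+2)  2081: Wed (+1)  2082: Thu (+1)  2083: Fri (+1) ✓  2084: Sun (+2)
  2085: Mon (+1)  2086: Tue (+1)  2087: Wed (+1)  2088: Fri (+2) ✓  2089: Sat (+1)
  2090: Sun (+1)  2091: Mon (+1)  2092: Wed (+2)  2093: Thu (+1)
Friday years: 2027, 2032, 2038, 2049, 2055, 2060, 2066, 2077, 2083, 2088 — 10 in total.

10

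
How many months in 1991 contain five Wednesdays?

4

A month of length L has five Wednesdays iff its first Wednesday is on day ≤ L−28 (so day 1–3 in a 31-day month, 1–2 in a 30-day month, day 1 in a leap February).
Checking each month of 1991: Jan starts Tue (31d) ✓; Feb starts Fri (28d); Mar starts Fri (31d); Apr starts Mon (30d); May starts Wed (31d) ✓; Jun starts Sat (30d); Jul starts Mon (31d) ✓; Aug starts Thu (31d); Sep starts Sun (30d); Oct starts Tue (31d) ✓; Nov starts Fri (30d); Dec starts Sun (31d).
Five-Wednesday months: January, May, July, October → 4.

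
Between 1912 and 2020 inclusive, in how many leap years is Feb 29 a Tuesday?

Leap years in 1912–2020: 28 of them.
Feb 29 weekday advances by 5 (mod 7) from one leap year to the next four years later (or differs when a century non-leap intervenes).
Leap-day weekdays: 1912:Thu 1916:Tue✓ 1920:Sun 1924:Fri 1928:Wed 1932:Mon 1936:Sat 1940:Thu 1944:Tue✓ 1948:Sun 1952:Fri 1956:Wed 1960:Mon 1964:Sat 1968:Thu 1972:Tue✓ 1976:Sun 1980:Fri 1984:Wed 1988:Mon 1992:Sat 1996:Thu 2000:Tue✓ 2004:Sun 2008:Fri 2012:Wed 2016:Mon 2020:Sat
Tuesday: 1916, 1944, 1972, 2000 → 4.

4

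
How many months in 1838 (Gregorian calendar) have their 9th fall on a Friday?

Check the 9th of each month of 1838: Jan 9: Tue, Feb 9: Fri, Mar 9: Fri, Apr 9: Mon, May 9: Wed, Jun 9: Sat, Jul 9: Mon, Aug 9: Thu, Sep 9: Sun, Oct 9: Tue, Nov 9: Fri, Dec 9: Sun.
Friday occurs in February, March, November — 3 months.

3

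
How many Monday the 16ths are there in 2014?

1

Check the 16th of each month of 2014: Jan 16: Thu, Feb 16: Sun, Mar 16: Sun, Apr 16: Wed, May 16: Fri, Jun 16: Mon, Jul 16: Wed, Aug 16: Sat, Sep 16: Tue, Oct 16: Thu, Nov 16: Sun, Dec 16: Tue.
Monday occurs in June — 1 month.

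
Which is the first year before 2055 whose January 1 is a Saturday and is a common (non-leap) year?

2050

Jan 1 advances by 2 weekdays after a leap year and by 1 after a common year.
2055: Jan 1 is Friday.
2054: Thursday
2053: Wednesday
2052: Monday (leap)
2051: Sunday
2050: Saturday
2050 begins on a Saturday and is a common year.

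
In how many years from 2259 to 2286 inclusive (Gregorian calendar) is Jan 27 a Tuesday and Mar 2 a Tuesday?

Check each year's weekday for Jan 27 and Mar 2:
  2259: Thu/Wed  2260: Fri/Fri  2261: Sun/Sat  2262: Mon/Sun  2263: Tue/Mon  2264: Wed/Wed  2265: Fri/Thu  2266: Sat/Fri  2267: Sun/Sat  2268: Mon/Mon  2269: Wed/Tue  2270: Thu/Wed  2271: Fri/Thu  2272: Sat/Sat  2273: Mon/Sun  2274: Tue/Mon  2275: Wed/Tue  2276: Thu/Thu  2277: Sat/Fri  2278: Sun/Sat  2279: Mon/Sun  2280: Tue/Tue ✓  2281: Thu/Wed  2282: Fri/Thu  2283: Sat/Fri  2284: Sun/Sun  2285: Tue/Mon  2286: Wed/Tue
Both conditions hold in: 2280 — 1.

1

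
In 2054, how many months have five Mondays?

4

A month of length L has five Mondays iff its first Monday is on day ≤ L−28 (so day 1–3 in a 31-day month, 1–2 in a 30-day month, day 1 in a leap February).
Checking each month of 2054: Jan starts Thu (31d); Feb starts Sun (28d); Mar starts Sun (31d) ✓; Apr starts Wed (30d); May starts Fri (31d); Jun starts Mon (30d) ✓; Jul starts Wed (31d); Aug starts Sat (31d) ✓; Sep starts Tue (30d); Oct starts Thu (31d); Nov starts Sun (30d) ✓; Dec starts Tue (31d).
Five-Monday months: March, June, August, November → 4.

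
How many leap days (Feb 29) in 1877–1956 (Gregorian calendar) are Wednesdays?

Leap years in 1877–1956: 19 of them.
Feb 29 weekday advances by 5 (mod 7) from one leap year to the next four years later (or differs when a century non-leap intervenes).
Leap-day weekdays: 1880:Sun 1884:Fri 1888:Wed✓ 1892:Mon 1896:Sat 1904:Mon 1908:Sat 1912:Thu 1916:Tue 1920:Sun 1924:Fri 1928:Wed✓ 1932:Mon 1936:Sat 1940:Thu 1944:Tue 1948:Sun 1952:Fri 1956:Wed✓
Wednesday: 1888, 1928, 1956 → 3.

3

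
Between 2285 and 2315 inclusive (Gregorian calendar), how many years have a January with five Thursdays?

13

January has 31 days; it has five Thursdays when Thursday falls among the first (month-length − 28) days — i.e. when January 1 is one of Thursday/Wednesday/Tuesday.
January 1 by year: 2285:Thu✓ 2286:Fri 2287:Sat 2288:Sun 2289:Tue✓ 2290:Wed✓ 2291:Thu✓ 2292:Fri 2293:Sun 2294:Mon 2295:Tue✓ 2296:Wed✓ 2297:Fri 2298:Sat 2299:Sun 2300:Mon 2301:Tue✓ 2302:Wed✓ 2303:Thu✓ 2304:Fri 2305:Sun 2306:Mon 2307:Tue✓ 2308:Wed✓ 2309:Fri 2310:Sat 2311:Sun 2312:Mon 2313:Wed✓ 2314:Thu✓ 2315:Fri
Years with five Thursdays: 2285, 2289, 2290, 2291, 2295, 2296, 2301, 2302, 2303, 2307, 2308, 2313, 2314 → 13.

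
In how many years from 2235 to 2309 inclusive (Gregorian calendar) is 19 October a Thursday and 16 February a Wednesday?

2

Check each year's weekday for 19 October and 16 February:
  2235: Mon/Mon  2236: Wed/Tue  2237: Thu/Thu  2238: Fri/Fri  2239: Sat/Sat  2240: Mon/Sun  2241: Tue/Tue  2242: Wed/Wed  2243: Thu/Thu  2244: Sat/Fri  2245: Sun/Sun  2246: Mon/Mon  2247: Tue/Tue  2248: Thu/Wed ✓  …(47 more)…  2296: Mon/Sun  2297: Tue/Tue  2298: Wed/Wed  2299: Thu/Thu  2300: Fri/Fri  2301: Sat/Sat  2302: Sun/Sun  2303: Mon/Mon  2304: Wed/Tue  2305: Thu/Thu  2306: Fri/Fri  2307: Sat/Sat  2308: Mon/Sun  2309: Tue/Tue
Both conditions hold in: 2248, 2276 — 2.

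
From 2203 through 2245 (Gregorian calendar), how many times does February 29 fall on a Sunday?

1

Leap years in 2203–2245: 11 of them.
Feb 29 weekday advances by 5 (mod 7) from one leap year to the next four years later (or differs when a century non-leap intervenes).
Leap-day weekdays: 2204:Wed 2208:Mon 2212:Sat 2216:Thu 2220:Tue 2224:Sun✓ 2228:Fri 2232:Wed 2236:Mon 2240:Sat 2244:Thu
Sunday: 2224 → 1.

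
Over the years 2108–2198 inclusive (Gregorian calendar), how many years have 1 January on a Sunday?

Track 1 January's weekday year by year (advancing +1, or +2 across a Feb 29):
  2108: Sun ✓  2109: Tue (+2)  2110: Wed (+1)  2111: Thu (+1)  2112: Fri (+1)
  2113: Sun (+2) ✓  2114: Mon (+1)  2115: Tue (+1)  2116: Wed (+1)  2117: Fri (+2)
  2118: Sat (+1)  2119: Sun (+1) ✓  2120: Mon (+1)  2121: Wed (+2)  … (63 more years) …
  2185: Sat (+2)  2186: Sun (+1) ✓  2187: Mon (+1)  2188: Tue (+1)  2189: Thu (+2)
  2190: Fri (+1)  2191: Sat (+1)  2192: Sun (+1) ✓  2193: Tue (+2)  2194: Wed (+1)
  2195: Thu (+1)  2196: Fri (+1)  2197: Sun (+2) ✓  2198: Mon (+1)
Sunday years: 2108, 2113, 2119, 2130, 2136, 2141, 2147, 2158, 2164, 2169, 2175, 2186, 2192, 2197 — 14 in total.

14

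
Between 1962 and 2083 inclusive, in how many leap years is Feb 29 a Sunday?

Leap years in 1962–2083: 30 of them.
Feb 29 weekday advances by 5 (mod 7) from one leap year to the next four years later (or differs when a century non-leap intervenes).
Leap-day weekdays: 1964:Sat 1968:Thu 1972:Tue 1976:Sun✓ 1980:Fri 1984:Wed 1988:Mon 1992:Sat 1996:Thu 2000:Tue 2004:Sun✓ 2008:Fri 2012:Wed …(4 more)… 2032:Sun✓ 2036:Fri 2040:Wed 2044:Mon 2048:Sat 2052:Thu 2056:Tue 2060:Sun✓ 2064:Fri 2068:Wed 2072:Mon 2076:Sat 2080:Thu
Sunday: 1976, 2004, 2032, 2060 → 4.

4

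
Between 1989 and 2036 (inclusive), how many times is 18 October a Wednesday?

Track 18 October's weekday year by year (advancing +1, or +2 across a Feb 29):
  1989: Wed ✓  1990: Thu (+1)  1991: Fri (+1)  1992: Sun (+2)  1993: Mon (+1)
  1994: Tue (+1)  1995: Wed (+1) ✓  1996: Fri (+2)  1997: Sat (+1)  1998: Sun (+1)
  1999: Mon (+1)  2000: Wed (+2) ✓  2001: Thu (+1)  2002: Fri (+1)  … (20 more years) …
  2023: Wed (+1) ✓  2024: Fri (+2)  2025: Sat (+1)  2026: Sun (+1)  2027: Mon (+1)
  2028: Wed (+2) ✓  2029: Thu (+1)  2030: Fri (+1)  2031: Sat (+1)  2032: Mon (+2)
  2033: Tue (+1)  2034: Wed (+1) ✓  2035: Thu (+1)  2036: Sat (+2)
Wednesday years: 1989, 1995, 2000, 2006, 2017, 2023, 2028, 2034 — 8 in total.

8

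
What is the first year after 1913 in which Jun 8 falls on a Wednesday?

From one year to the next, a fixed date's weekday advances by 1, or by 2 when a Feb 29 lies between the two dates.
1913: June 8 is Sunday.
1914: Monday (+1)
1915: Tuesday (+1)
1916: Thursday (+2)
1917: Friday (+1)
1918: Saturday (+1)
1919: Sunday (+1)
1920: Tuesday (+2)
1921: Wednesday (+1)
Jun 8 falls on a Wednesday in 1921.

1921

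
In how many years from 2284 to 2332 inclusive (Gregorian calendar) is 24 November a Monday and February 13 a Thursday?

5

Check each year's weekday for 24 November and February 13:
  2284: Mon/Wed  2285: Tue/Fri  2286: Wed/Sat  2287: Thu/Sun  2288: Sat/Mon  2289: Sun/Wed  2290: Mon/Thu ✓  2291: Tue/Fri  2292: Thu/Sat  2293: Fri/Mon  2294: Sat/Tue  2295: Sun/Wed  2296: Tue/Thu  2297: Wed/Sat  …(21 more)…  2319: Mon/Thu ✓  2320: Wed/Fri  2321: Thu/Sun  2322: Fri/Mon  2323: Sat/Tue  2324: Mon/Wed  2325: Tue/Fri  2326: Wed/Sat  2327: Thu/Sun  2328: Sat/Mon  2329: Sun/Wed  2330: Mon/Thu ✓  2331: Tue/Fri  2332: Thu/Sat
Both conditions hold in: 2290, 2302, 2313, 2319, 2330 — 5.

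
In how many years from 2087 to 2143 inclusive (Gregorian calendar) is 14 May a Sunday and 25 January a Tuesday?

Check each year's weekday for 14 May and 25 January:
  2087: Wed/Sat  2088: Fri/Sun  2089: Sat/Tue  2090: Sun/Wed  2091: Mon/Thu  2092: Wed/Fri  2093: Thu/Sun  2094: Fri/Mon  2095: Sat/Tue  2096: Mon/Wed  2097: Tue/Fri  2098: Wed/Sat  2099: Thu/Sun  2100: Fri/Mon  …(29 more)…  2130: Sun/Wed  2131: Mon/Thu  2132: Wed/Fri  2133: Thu/Sun  2134: Fri/Mon  2135: Sat/Tue  2136: Mon/Wed  2137: Tue/Fri  2138: Wed/Sat  2139: Thu/Sun  2140: Sat/Mon  2141: Sun/Wed  2142: Mon/Thu  2143: Tue/Fri
Both conditions hold in: 2124 — 1.

1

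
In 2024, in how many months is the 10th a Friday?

1

Check the 10th of each month of 2024: Jan 10: Wed, Feb 10: Sat, Mar 10: Sun, Apr 10: Wed, May 10: Fri, Jun 10: Mon, Jul 10: Wed, Aug 10: Sat, Sep 10: Tue, Oct 10: Thu, Nov 10: Sun, Dec 10: Tue.
Friday occurs in May — 1 month.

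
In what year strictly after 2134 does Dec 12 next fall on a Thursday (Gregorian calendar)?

2137

From one year to the next, a fixed date's weekday advances by 1, or by 2 when a Feb 29 lies between the two dates.
2134: December 12 is Sunday.
2135: Monday (+1)
2136: Wednesday (+2)
2137: Thursday (+1)
Dec 12 falls on a Thursday in 2137.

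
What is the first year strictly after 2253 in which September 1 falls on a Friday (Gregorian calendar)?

2254

From one year to the next, a fixed date's weekday advances by 1, or by 2 when a Feb 29 lies between the two dates.
2253: September 1 is Thursday.
2254: Friday (+1)
September 1 falls on a Friday in 2254.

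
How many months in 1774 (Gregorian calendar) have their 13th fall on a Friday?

1

Check the 13th of each month of 1774: Jan 13: Thu, Feb 13: Sun, Mar 13: Sun, Apr 13: Wed, May 13: Fri, Jun 13: Mon, Jul 13: Wed, Aug 13: Sat, Sep 13: Tue, Oct 13: Thu, Nov 13: Sun, Dec 13: Tue.
Friday occurs in May — 1 month.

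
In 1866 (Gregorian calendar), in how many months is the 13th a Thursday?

Check the 13th of each month of 1866: Jan 13: Sat, Feb 13: Tue, Mar 13: Tue, Apr 13: Fri, May 13: Sun, Jun 13: Wed, Jul 13: Fri, Aug 13: Mon, Sep 13: Thu, Oct 13: Sat, Nov 13: Tue, Dec 13: Thu.
Thursday occurs in September, December — 2 months.

2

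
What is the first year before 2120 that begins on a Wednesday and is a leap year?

2116

Jan 1 advances by 2 weekdays after a leap year and by 1 after a common year.
2120: Jan 1 is Monday (leap).
2119: Sunday
2118: Saturday
2117: Friday
2116: Wednesday (leap)
2116 begins on a Wednesday and is a leap year.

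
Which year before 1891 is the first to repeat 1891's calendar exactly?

1885

Two years share a calendar iff Jan 1 falls on the same weekday and both are leap or both are common. 1891: Jan 1 is Thursday, common year.
1890: Jan 1 Wednesday, common
1889: Jan 1 Tuesday, common
1888: Jan 1 Sunday, leap
1887: Jan 1 Saturday, common
1886: Jan 1 Friday, common
1885: Jan 1 Thursday, common
1885 matches on both conditions.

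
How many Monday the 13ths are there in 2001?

1

Check the 13th of each month of 2001: Jan 13: Sat, Feb 13: Tue, Mar 13: Tue, Apr 13: Fri, May 13: Sun, Jun 13: Wed, Jul 13: Fri, Aug 13: Mon, Sep 13: Thu, Oct 13: Sat, Nov 13: Tue, Dec 13: Thu.
Monday occurs in August — 1 month.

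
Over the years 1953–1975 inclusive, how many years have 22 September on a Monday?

3

Track 22 September's weekday year by year (advancing +1, or +2 across a Feb 29):
  1953: Tue  1954: Wed (+1)  1955: Thu (+1)  1956: Sat (+2)  1957: Sun (+1)
  1958: Mon (+1) ✓  1959: Tue (+1)  1960: Thu (+2)  1961: Fri (+1)  1962: Sat (+1)
  1963: Sun (+1)  1964: Tue (+2)  1965: Wed (+1)  1966: Thu (+1)  1967: Fri (+1)
  1968: Sun (+2)  1969: Mon (+1) ✓  1970: Tue (+1)  1971: Wed (+1)  1972: Fri (+2)
  1973: Sat (+1)  1974: Sun (+1)  1975: Mon (+1) ✓
Monday years: 1958, 1969, 1975 — 3 in total.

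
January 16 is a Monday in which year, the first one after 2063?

From one year to the next, a fixed date's weekday advances by 1, or by 2 when a Feb 29 lies between the two dates.
2063: January 16 is Tuesday.
2064: Wednesday (+1)
2065: Friday (+2)
2066: Saturday (+1)
2067: Sunday (+1)
2068: Monday (+1)
January 16 falls on a Monday in 2068.

2068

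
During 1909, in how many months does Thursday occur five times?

4

A month of length L has five Thursdays iff its first Thursday is on day ≤ L−28 (so day 1–3 in a 31-day month, 1–2 in a 30-day month, day 1 in a leap February).
Checking each month of 1909: Jan starts Fri (31d); Feb starts Mon (28d); Mar starts Mon (31d); Apr starts Thu (30d) ✓; May starts Sat (31d); Jun starts Tue (30d); Jul starts Thu (31d) ✓; Aug starts Sun (31d); Sep starts Wed (30d) ✓; Oct starts Fri (31d); Nov starts Mon (30d); Dec starts Wed (31d) ✓.
Five-Thursday months: April, July, September, December → 4.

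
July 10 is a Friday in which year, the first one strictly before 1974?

1970

From one year to the next, a fixed date's weekday advances by 1, or by 2 when a Feb 29 lies between the two dates.
1974: July 10 is Wednesday.
1973: Tuesday (−1)
1972: Monday (−1)
1971: Saturday (−2)
1970: Friday (−1)
July 10 falls on a Friday in 1970.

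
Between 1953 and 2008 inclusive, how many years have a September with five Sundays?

16

September has 30 days; it has five Sundays when Sunday falls among the first (month-length − 28) days — i.e. when September 1 is one of Sunday/Saturday.
September 1 by year: 1953:Tue 1954:Wed 1955:Thu 1956:Sat✓ 1957:Sun✓ 1958:Mon 1959:Tue 1960:Thu 1961:Fri 1962:Sat✓ 1963:Sun✓ 1964:Tue 1965:Wed 1966:Thu 1967:Fri …(26 more)… 1994:Thu 1995:Fri 1996:Sun✓ 1997:Mon 1998:Tue 1999:Wed 2000:Fri 2001:Sat✓ 2002:Sun✓ 2003:Mon 2004:Wed 2005:Thu 2006:Fri 2007:Sat✓ 2008:Mon
Years with five Sundays: 1956, 1957, 1962, 1963, 1968, 1973, 1974, 1979, 1984, 1985, 1990, 1991, 1996, 2001, 2002, 2007 → 16.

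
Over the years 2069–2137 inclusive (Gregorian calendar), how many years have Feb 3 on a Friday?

10

Track Feb 3's weekday year by year (advancing +1, or +2 across a Feb 29):
  2069: Sun  2070: Mon (+1)  2071: Tue (+1)  2072: Wed (+1)  2073: Fri (+2) ✓
  2074: Sat (+1)  2075: Sun (+1)  2076: Mon (+1)  2077: Wed (+2)  2078: Thu (+1)
  2079: Fri (+1) ✓  2080: Sat (+1)  2081: Mon (+2)  2082: Tue (+1)  … (41 more years) …
  2124: Thu (+1)  2125: Sat (+2)  2126: Sun (+1)  2127: Mon (+1)  2128: Tue (+1)
  2129: Thu (+2)  2130: Fri (+1) ✓  2131: Sat (+1)  2132: Sun (+1)  2133: Tue (+2)
  2134: Wed (+1)  2135: Thu (+1)  2136: Fri (+1) ✓  2137: Sun (+2)
Friday years: 2073, 2079, 2090, 2096, 2102, 2108, 2113, 2119, 2130, 2136 — 10 in total.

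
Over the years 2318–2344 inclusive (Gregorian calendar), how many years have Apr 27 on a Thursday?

4

Track Apr 27's weekday year by year (advancing +1, or +2 across a Feb 29):
  2318: Sat  2319: Sun (+1)  2320: Tue (+2)  2321: Wed (+1)  2322: Thu (+1) ✓
  2323: Fri (+1)  2324: Sun (+2)  2325: Mon (+1)  2326: Tue (+1)  2327: Wed (+1)
  2328: Fri (+2)  2329: Sat (+1)  2330: Sun (+1)  2331: Mon (+1)  2332: Wed (+2)
  2333: Thu (+1) ✓  2334: Fri (+1)  2335: Sat (+1)  2336: Mon (+2)  2337: Tue (+1)
  2338: Wed (+1)  2339: Thu (+1) ✓  2340: Sat (+2)  2341: Sun (+1)  2342: Mon (+1)
  2343: Tue (+1)  2344: Thu (+2) ✓
Thursday years: 2322, 2333, 2339, 2344 — 4 in total.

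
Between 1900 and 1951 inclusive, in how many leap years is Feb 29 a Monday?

Leap years in 1900–1951: 12 of them.
Feb 29 weekday advances by 5 (mod 7) from one leap year to the next four years later (or differs when a century non-leap intervenes).
Leap-day weekdays: 1904:Mon✓ 1908:Sat 1912:Thu 1916:Tue 1920:Sun 1924:Fri 1928:Wed 1932:Mon✓ 1936:Sat 1940:Thu 1944:Tue 1948:Sun
Monday: 1904, 1932 → 2.

2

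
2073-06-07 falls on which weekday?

Wednesday

January 1, 2073 is a Sunday.
June 7 is day 158 of the year, i.e. 157 days after Jan 1.
157 mod 7 = 3, so advance 3 weekdays from Sunday: Wednesday.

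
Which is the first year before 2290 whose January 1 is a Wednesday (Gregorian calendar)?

Jan 1 advances by 2 weekdays after a leap year and by 1 after a common year.
2290: Jan 1 is Wednesday.
2289: Tuesday
2288: Sunday (leap)
2287: Saturday
2286: Friday
2285: Thursday
2284: Tuesday (leap)
2283: Monday
2282: Sunday
2281: Saturday
2280: Thursday (leap)
2279: Wednesday
2279 begins on a Wednesday

2279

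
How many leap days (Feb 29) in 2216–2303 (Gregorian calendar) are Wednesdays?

3

Leap years in 2216–2303: 21 of them.
Feb 29 weekday advances by 5 (mod 7) from one leap year to the next four years later (or differs when a century non-leap intervenes).
Leap-day weekdays: 2216:Thu 2220:Tue 2224:Sun 2228:Fri 2232:Wed✓ 2236:Mon 2240:Sat 2244:Thu 2248:Tue 2252:Sun 2256:Fri 2260:Wed✓ 2264:Mon 2268:Sat 2272:Thu 2276:Tue 2280:Sun 2284:Fri 2288:Wed✓ 2292:Mon 2296:Sat
Wednesday: 2232, 2260, 2288 → 3.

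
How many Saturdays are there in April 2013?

4

April 2013 has 30 days and begins on Monday.
The first Saturday is April 6.
Saturdays fall on 6, 13, 20, 27 — that's 4.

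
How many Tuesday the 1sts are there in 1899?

1

Check the 1st of each month of 1899: Jan 1: Sun, Feb 1: Wed, Mar 1: Wed, Apr 1: Sat, May 1: Mon, Jun 1: Thu, Jul 1: Sat, Aug 1: Tue, Sep 1: Fri, Oct 1: Sun, Nov 1: Wed, Dec 1: Fri.
Tuesday occurs in August — 1 month.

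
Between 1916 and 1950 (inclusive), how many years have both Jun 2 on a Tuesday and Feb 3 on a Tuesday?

Check each year's weekday for Jun 2 and Feb 3:
  1916: Fri/Thu  1917: Sat/Sat  1918: Sun/Sun  1919: Mon/Mon  1920: Wed/Tue  1921: Thu/Thu  1922: Fri/Fri  1923: Sat/Sat  1924: Mon/Sun  1925: Tue/Tue ✓  1926: Wed/Wed  1927: Thu/Thu  1928: Sat/Fri  1929: Sun/Sun  …(7 more)…  1937: Wed/Wed  1938: Thu/Thu  1939: Fri/Fri  1940: Sun/Sat  1941: Mon/Mon  1942: Tue/Tue ✓  1943: Wed/Wed  1944: Fri/Thu  1945: Sat/Sat  1946: Sun/Sun  1947: Mon/Mon  1948: Wed/Tue  1949: Thu/Thu  1950: Fri/Fri
Both conditions hold in: 1925, 1931, 1942 — 3.

3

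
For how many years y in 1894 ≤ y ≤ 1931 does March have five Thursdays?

March has 31 days; it has five Thursdays when Thursday falls among the first (month-length − 28) days — i.e. when March 1 is one of Thursday/Wednesday/Tuesday.
March 1 by year: 1894:Thu✓ 1895:Fri 1896:Sun 1897:Mon 1898:Tue✓ 1899:Wed✓ 1900:Thu✓ 1901:Fri 1902:Sat 1903:Sun 1904:Tue✓ 1905:Wed✓ 1906:Thu✓ 1907:Fri 1908:Sun …(8 more)… 1917:Thu✓ 1918:Fri 1919:Sat 1920:Mon 1921:Tue✓ 1922:Wed✓ 1923:Thu✓ 1924:Sat 1925:Sun 1926:Mon 1927:Tue✓ 1928:Thu✓ 1929:Fri 1930:Sat 1931:Sun
Years with five Thursdays: 1894, 1898, 1899, 1900, 1904, 1905, 1906, 1910, 1911, 1916, 1917, 1921, 1922, 1923, 1927, 1928 → 16.

16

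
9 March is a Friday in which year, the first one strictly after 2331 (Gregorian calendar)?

2334

From one year to the next, a fixed date's weekday advances by 1, or by 2 when a Feb 29 lies between the two dates.
2331: March 9 is Monday.
2332: Wednesday (+2)
2333: Thursday (+1)
2334: Friday (+1)
9 March falls on a Friday in 2334.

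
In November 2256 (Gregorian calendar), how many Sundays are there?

November 2256 has 30 days and begins on Saturday.
The first Sunday is November 2.
Sundays fall on 2, 9, 16, 23, 30 — that's 5.

5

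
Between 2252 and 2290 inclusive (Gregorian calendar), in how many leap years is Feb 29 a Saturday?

1

Leap years in 2252–2290: 10 of them.
Feb 29 weekday advances by 5 (mod 7) from one leap year to the next four years later (or differs when a century non-leap intervenes).
Leap-day weekdays: 2252:Sun 2256:Fri 2260:Wed 2264:Mon 2268:Sat✓ 2272:Thu 2276:Tue 2280:Sun 2284:Fri 2288:Wed
Saturday: 2268 → 1.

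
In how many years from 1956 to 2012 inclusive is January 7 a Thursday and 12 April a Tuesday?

Check each year's weekday for January 7 and 12 April:
  1956: Sat/Thu  1957: Mon/Fri  1958: Tue/Sat  1959: Wed/Sun  1960: Thu/Tue ✓  1961: Sat/Wed  1962: Sun/Thu  1963: Mon/Fri  1964: Tue/Sun  1965: Thu/Mon  1966: Fri/Tue  1967: Sat/Wed  1968: Sun/Fri  1969: Tue/Sat  …(29 more)…  1999: Thu/Mon  2000: Fri/Wed  2001: Sun/Thu  2002: Mon/Fri  2003: Tue/Sat  2004: Wed/Mon  2005: Fri/Tue  2006: Sat/Wed  2007: Sun/Thu  2008: Mon/Sat  2009: Wed/Sun  2010: Thu/Mon  2011: Fri/Tue  2012: Sat/Thu
Both conditions hold in: 1960, 1988 — 2.

2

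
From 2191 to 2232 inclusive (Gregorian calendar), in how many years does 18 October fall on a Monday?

Track 18 October's weekday year by year (advancing +1, or +2 across a Feb 29):
  2191: Tue  2192: Thu (+2)  2193: Fri (+1)  2194: Sat (+1)  2195: Sun (+1)
  2196: Tue (+2)  2197: Wed (+1)  2198: Thu (+1)  2199: Fri (+1)  2200: Sat (+1)
  2201: Sun (+1)  2202: Mon (+1) ✓  2203: Tue (+1)  2204: Thu (+2)  … (14 more years) …
  2219: Mon (+1) ✓  2220: Wed (+2)  2221: Thu (+1)  2222: Fri (+1)  2223: Sat (+1)
  2224: Mon (+2) ✓  2225: Tue (+1)  2226: Wed (+1)  2227: Thu (+1)  2228: Sat (+2)
  2229: Sun (+1)  2230: Mon (+1) ✓  2231: Tue (+1)  2232: Thu (+2)
Monday years: 2202, 2213, 2219, 2224, 2230 — 5 in total.

5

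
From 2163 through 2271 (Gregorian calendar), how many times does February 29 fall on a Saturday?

Leap years in 2163–2271: 26 of them.
Feb 29 weekday advances by 5 (mod 7) from one leap year to the next four years later (or differs when a century non-leap intervenes).
Leap-day weekdays: 2164:Wed 2168:Mon 2172:Sat✓ 2176:Thu 2180:Tue 2184:Sun 2188:Fri 2192:Wed 2196:Mon 2204:Wed 2208:Mon 2212:Sat✓ 2216:Thu 2220:Tue 2224:Sun 2228:Fri 2232:Wed 2236:Mon 2240:Sat✓ 2244:Thu 2248:Tue 2252:Sun 2256:Fri 2260:Wed 2264:Mon 2268:Sat✓
Saturday: 2172, 2212, 2240, 2268 → 4.

4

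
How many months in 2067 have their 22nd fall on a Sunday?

1

Check the 22nd of each month of 2067: Jan 22: Sat, Feb 22: Tue, Mar 22: Tue, Apr 22: Fri, May 22: Sun, Jun 22: Wed, Jul 22: Fri, Aug 22: Mon, Sep 22: Thu, Oct 22: Sat, Nov 22: Tue, Dec 22: Thu.
Sunday occurs in May — 1 month.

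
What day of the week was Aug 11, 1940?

January 1, 1940 is a Monday.
August 11 is day 224 of the year, i.e. 223 days after Jan 1.
223 mod 7 = 6, so advance 6 weekdays from Monday: Sunday.

Sunday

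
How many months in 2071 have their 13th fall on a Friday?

Check the 13th of each month of 2071: Jan 13: Tue, Feb 13: Fri, Mar 13: Fri, Apr 13: Mon, May 13: Wed, Jun 13: Sat, Jul 13: Mon, Aug 13: Thu, Sep 13: Sun, Oct 13: Tue, Nov 13: Fri, Dec 13: Sun.
Friday occurs in February, March, November — 3 months.

3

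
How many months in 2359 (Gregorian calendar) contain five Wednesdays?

A month of length L has five Wednesdays iff its first Wednesday is on day ≤ L−28 (so day 1–3 in a 31-day month, 1–2 in a 30-day month, day 1 in a leap February).
Checking each month of 2359: Jan starts Thu (31d); Feb starts Sun (28d); Mar starts Sun (31d); Apr starts Wed (30d) ✓; May starts Fri (31d); Jun starts Mon (30d); Jul starts Wed (31d) ✓; Aug starts Sat (31d); Sep starts Tue (30d) ✓; Oct starts Thu (31d); Nov starts Sun (30d); Dec starts Tue (31d) ✓.
Five-Wednesday months: April, July, September, December → 4.

4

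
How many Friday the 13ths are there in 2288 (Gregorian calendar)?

3

Check the 13th of each month of 2288: Jan 13: Fri, Feb 13: Mon, Mar 13: Tue, Apr 13: Fri, May 13: Sun, Jun 13: Wed, Jul 13: Fri, Aug 13: Mon, Sep 13: Thu, Oct 13: Sat, Nov 13: Tue, Dec 13: Thu.
Friday occurs in January, April, July — 3 months.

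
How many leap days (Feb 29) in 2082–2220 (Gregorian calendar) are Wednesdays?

6

Leap years in 2082–2220: 33 of them.
Feb 29 weekday advances by 5 (mod 7) from one leap year to the next four years later (or differs when a century non-leap intervenes).
Leap-day weekdays: 2084:Tue 2088:Sun 2092:Fri 2096:Wed✓ 2104:Fri 2108:Wed✓ 2112:Mon 2116:Sat 2120:Thu 2124:Tue 2128:Sun 2132:Fri 2136:Wed✓ …(7 more)… 2168:Mon 2172:Sat 2176:Thu 2180:Tue 2184:Sun 2188:Fri 2192:Wed✓ 2196:Mon 2204:Wed✓ 2208:Mon 2212:Sat 2216:Thu 2220:Tue
Wednesday: 2096, 2108, 2136, 2164, 2192, 2204 → 6.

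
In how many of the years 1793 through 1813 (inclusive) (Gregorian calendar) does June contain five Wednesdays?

June has 30 days; it has five Wednesdays when Wednesday falls among the first (month-length − 28) days — i.e. when June 1 is one of Wednesday/Tuesday.
June 1 by year: 1793:Sat 1794:Sun 1795:Mon 1796:Wed✓ 1797:Thu 1798:Fri 1799:Sat 1800:Sun 1801:Mon 1802:Tue✓ 1803:Wed✓ 1804:Fri 1805:Sat 1806:Sun 1807:Mon 1808:Wed✓ 1809:Thu 1810:Fri 1811:Sat 1812:Mon 1813:Tue✓
Years with five Wednesdays: 1796, 1802, 1803, 1808, 1813 → 5.

5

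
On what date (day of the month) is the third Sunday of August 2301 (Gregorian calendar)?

18

August 1, 2301 is a Thursday, so the first Sunday is the 4th.
The third Sunday is 4 + 14 = 18.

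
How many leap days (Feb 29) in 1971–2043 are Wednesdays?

3

Leap years in 1971–2043: 18 of them.
Feb 29 weekday advances by 5 (mod 7) from one leap year to the next four years later (or differs when a century non-leap intervenes).
Leap-day weekdays: 1972:Tue 1976:Sun 1980:Fri 1984:Wed✓ 1988:Mon 1992:Sat 1996:Thu 2000:Tue 2004:Sun 2008:Fri 2012:Wed✓ 2016:Mon 2020:Sat 2024:Thu 2028:Tue 2032:Sun 2036:Fri 2040:Wed✓
Wednesday: 1984, 2012, 2040 → 3.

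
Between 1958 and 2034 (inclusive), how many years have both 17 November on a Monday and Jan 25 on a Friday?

2

Check each year's weekday for 17 November and Jan 25:
  1958: Mon/Sat  1959: Tue/Sun  1960: Thu/Mon  1961: Fri/Wed  1962: Sat/Thu  1963: Sun/Fri  1964: Tue/Sat  1965: Wed/Mon  1966: Thu/Tue  1967: Fri/Wed  1968: Sun/Thu  1969: Mon/Sat  1970: Tue/Sun  1971: Wed/Mon  …(49 more)…  2021: Wed/Mon  2022: Thu/Tue  2023: Fri/Wed  2024: Sun/Thu  2025: Mon/Sat  2026: Tue/Sun  2027: Wed/Mon  2028: Fri/Tue  2029: Sat/Thu  2030: Sun/Fri  2031: Mon/Sat  2032: Wed/Sun  2033: Thu/Tue  2034: Fri/Wed
Both conditions hold in: 1980, 2008 — 2.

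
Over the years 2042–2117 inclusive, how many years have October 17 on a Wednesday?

11

Track October 17's weekday year by year (advancing +1, or +2 across a Feb 29):
  2042: Fri  2043: Sat (+1)  2044: Mon (+2)  2045: Tue (+1)  2046: Wed (+1) ✓
  2047: Thu (+1)  2048: Sat (+2)  2049: Sun (+1)  2050: Mon (+1)  2051: Tue (+1)
  2052: Thu (+2)  2053: Fri (+1)  2054: Sat (+1)  2055: Sun (+1)  … (48 more years) …
  2104: Fri (+2)  2105: Sat (+1)  2106: Sun (+1)  2107: Mon (+1)  2108: Wed (+2) ✓
  2109: Thu (+1)  2110: Fri (+1)  2111: Sat (+1)  2112: Mon (+2)  2113: Tue (+1)
  2114: Wed (+1) ✓  2115: Thu (+1)  2116: Sat (+2)  2117: Sun (+1)
Wednesday years: 2046, 2057, 2063, 2068, 2074, 2085, 2091, 2096, 2103, 2108, 2114 — 11 in total.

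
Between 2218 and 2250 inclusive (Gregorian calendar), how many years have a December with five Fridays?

14

December has 31 days; it has five Fridays when Friday falls among the first (month-length − 28) days — i.e. when December 1 is one of Friday/Thursday/Wednesday.
December 1 by year: 2218:Tue 2219:Wed✓ 2220:Fri✓ 2221:Sat 2222:Sun 2223:Mon 2224:Wed✓ 2225:Thu✓ 2226:Fri✓ 2227:Sat 2228:Mon 2229:Tue 2230:Wed✓ 2231:Thu✓ 2232:Sat …(3 more)… 2236:Thu✓ 2237:Fri✓ 2238:Sat 2239:Sun 2240:Tue 2241:Wed✓ 2242:Thu✓ 2243:Fri✓ 2244:Sun 2245:Mon 2246:Tue 2247:Wed✓ 2248:Fri✓ 2249:Sat 2250:Sun
Years with five Fridays: 2219, 2220, 2224, 2225, 2226, 2230, 2231, 2236, 2237, 2241, 2242, 2243, 2247, 2248 → 14.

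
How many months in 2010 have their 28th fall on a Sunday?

Check the 28th of each month of 2010: Jan 28: Thu, Feb 28: Sun, Mar 28: Sun, Apr 28: Wed, May 28: Fri, Jun 28: Mon, Jul 28: Wed, Aug 28: Sat, Sep 28: Tue, Oct 28: Thu, Nov 28: Sun, Dec 28: Tue.
Sunday occurs in February, March, November — 3 months.

3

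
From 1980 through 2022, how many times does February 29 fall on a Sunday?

1

Leap years in 1980–2022: 11 of them.
Feb 29 weekday advances by 5 (mod 7) from one leap year to the next four years later (or differs when a century non-leap intervenes).
Leap-day weekdays: 1980:Fri 1984:Wed 1988:Mon 1992:Sat 1996:Thu 2000:Tue 2004:Sun✓ 2008:Fri 2012:Wed 2016:Mon 2020:Sat
Sunday: 2004 → 1.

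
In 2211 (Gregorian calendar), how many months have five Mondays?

A month of length L has five Mondays iff its first Monday is on day ≤ L−28 (so day 1–3 in a 31-day month, 1–2 in a 30-day month, day 1 in a leap February).
Checking each month of 2211: Jan starts Tue (31d); Feb starts Fri (28d); Mar starts Fri (31d); Apr starts Mon (30d) ✓; May starts Wed (31d); Jun starts Sat (30d); Jul starts Mon (31d) ✓; Aug starts Thu (31d); Sep starts Sun (30d) ✓; Oct starts Tue (31d); Nov starts Fri (30d); Dec starts Sun (31d) ✓.
Five-Monday months: April, July, September, December → 4.

4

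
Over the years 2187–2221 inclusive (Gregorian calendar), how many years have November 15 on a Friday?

5

Track November 15's weekday year by year (advancing +1, or +2 across a Feb 29):
  2187: Thu  2188: Sat (+2)  2189: Sun (+1)  2190: Mon (+1)  2191: Tue (+1)
  2192: Thu (+2)  2193: Fri (+1) ✓  2194: Sat (+1)  2195: Sun (+1)  2196: Tue (+2)
  2197: Wed (+1)  2198: Thu (+1)  2199: Fri (+1) ✓  2200: Sat (+1)  … (7 more years) …
  2208: Tue (+2)  2209: Wed (+1)  2210: Thu (+1)  2211: Fri (+1) ✓  2212: Sun (+2)
  2213: Mon (+1)  2214: Tue (+1)  2215: Wed (+1)  2216: Fri (+2) ✓  2217: Sat (+1)
  2218: Sun (+1)  2219: Mon (+1)  2220: Wed (+2)  2221: Thu (+1)
Friday years: 2193, 2199, 2205, 2211, 2216 — 5 in total.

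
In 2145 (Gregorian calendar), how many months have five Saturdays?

A month of length L has five Saturdays iff its first Saturday is on day ≤ L−28 (so day 1–3 in a 31-day month, 1–2 in a 30-day month, day 1 in a leap February).
Checking each month of 2145: Jan starts Fri (31d) ✓; Feb starts Mon (28d); Mar starts Mon (31d); Apr starts Thu (30d); May starts Sat (31d) ✓; Jun starts Tue (30d); Jul starts Thu (31d) ✓; Aug starts Sun (31d); Sep starts Wed (30d); Oct starts Fri (31d) ✓; Nov starts Mon (30d); Dec starts Wed (31d).
Five-Saturday months: January, May, July, October → 4.

4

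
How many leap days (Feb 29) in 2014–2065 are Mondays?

Leap years in 2014–2065: 13 of them.
Feb 29 weekday advances by 5 (mod 7) from one leap year to the next four years later (or differs when a century non-leap intervenes).
Leap-day weekdays: 2016:Mon✓ 2020:Sat 2024:Thu 2028:Tue 2032:Sun 2036:Fri 2040:Wed 2044:Mon✓ 2048:Sat 2052:Thu 2056:Tue 2060:Sun 2064:Fri
Monday: 2016, 2044 → 2.

2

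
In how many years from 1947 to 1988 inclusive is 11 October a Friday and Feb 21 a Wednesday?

Check each year's weekday for 11 October and Feb 21:
  1947: Sat/Fri  1948: Mon/Sat  1949: Tue/Mon  1950: Wed/Tue  1951: Thu/Wed  1952: Sat/Thu  1953: Sun/Sat  1954: Mon/Sun  1955: Tue/Mon  1956: Thu/Tue  1957: Fri/Thu  1958: Sat/Fri  1959: Sun/Sat  1960: Tue/Sun  …(14 more)…  1975: Sat/Fri  1976: Mon/Sat  1977: Tue/Mon  1978: Wed/Tue  1979: Thu/Wed  1980: Sat/Thu  1981: Sun/Sat  1982: Mon/Sun  1983: Tue/Mon  1984: Thu/Tue  1985: Fri/Thu  1986: Sat/Fri  1987: Sun/Sat  1988: Tue/Sun
Both conditions hold in: 1968 — 1.

1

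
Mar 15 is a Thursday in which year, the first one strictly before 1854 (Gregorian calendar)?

1849

From one year to the next, a fixed date's weekday advances by 1, or by 2 when a Feb 29 lies between the two dates.
1854: March 15 is Wednesday.
1853: Tuesday (−1)
1852: Monday (−1)
1851: Saturday (−2)
1850: Friday (−1)
1849: Thursday (−1)
Mar 15 falls on a Thursday in 1849.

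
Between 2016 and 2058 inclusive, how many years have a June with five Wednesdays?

June has 30 days; it has five Wednesdays when Wednesday falls among the first (month-length − 28) days — i.e. when June 1 is one of Wednesday/Tuesday.
June 1 by year: 2016:Wed✓ 2017:Thu 2018:Fri 2019:Sat 2020:Mon 2021:Tue✓ 2022:Wed✓ 2023:Thu 2024:Sat 2025:Sun 2026:Mon 2027:Tue✓ 2028:Thu 2029:Fri 2030:Sat …(13 more)… 2044:Wed✓ 2045:Thu 2046:Fri 2047:Sat 2048:Mon 2049:Tue✓ 2050:Wed✓ 2051:Thu 2052:Sat 2053:Sun 2054:Mon 2055:Tue✓ 2056:Thu 2057:Fri 2058:Sat
Years with five Wednesdays: 2016, 2021, 2022, 2027, 2032, 2033, 2038, 2039, 2044, 2049, 2050, 2055 → 12.

12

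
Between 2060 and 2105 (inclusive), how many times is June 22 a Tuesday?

7

Track June 22's weekday year by year (advancing +1, or +2 across a Feb 29):
  2060: Tue ✓  2061: Wed (+1)  2062: Thu (+1)  2063: Fri (+1)  2064: Sun (+2)
  2065: Mon (+1)  2066: Tue (+1) ✓  2067: Wed (+1)  2068: Fri (+2)  2069: Sat (+1)
  2070: Sun (+1)  2071: Mon (+1)  2072: Wed (+2)  2073: Thu (+1)  … (18 more years) …
  2092: Sun (+2)  2093: Mon (+1)  2094: Tue (+1) ✓  2095: Wed (+1)  2096: Fri (+2)
  2097: Sat (+1)  2098: Sun (+1)  2099: Mon (+1)  2100: Tue (+1) ✓  2101: Wed (+1)
  2102: Thu (+1)  2103: Fri (+1)  2104: Sun (+2)  2105: Mon (+1)
Tuesday years: 2060, 2066, 2077, 2083, 2088, 2094, 2100 — 7 in total.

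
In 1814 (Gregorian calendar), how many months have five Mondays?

4

A month of length L has five Mondays iff its first Monday is on day ≤ L−28 (so day 1–3 in a 31-day month, 1–2 in a 30-day month, day 1 in a leap February).
Checking each month of 1814: Jan starts Sat (31d) ✓; Feb starts Tue (28d); Mar starts Tue (31d); Apr starts Fri (30d); May starts Sun (31d) ✓; Jun starts Wed (30d); Jul starts Fri (31d); Aug starts Mon (31d) ✓; Sep starts Thu (30d); Oct starts Sat (31d) ✓; Nov starts Tue (30d); Dec starts Thu (31d).
Five-Monday months: January, May, August, October → 4.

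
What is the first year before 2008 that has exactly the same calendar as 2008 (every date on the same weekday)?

1980

Two years share a calendar iff Jan 1 falls on the same weekday and both are leap or both are common. 2008: Jan 1 is Tuesday, leap year.
2007: Jan 1 Monday, common
2006: Jan 1 Sunday, common
2005: Jan 1 Saturday, common
2004: Jan 1 Thursday, leap
2003: Jan 1 Wednesday, common
2002: Jan 1 Tuesday, common
2001: Jan 1 Monday, common
2000: Jan 1 Saturday, leap
1999: Jan 1 Friday, common
1998: Jan 1 Thursday, common
1997: Jan 1 Wednesday, common
1996: Jan 1 Monday, leap
1995: Jan 1 Sunday, common
1994: Jan 1 Saturday, common
1993: Jan 1 Friday, common
1992: Jan 1 Wednesday, leap
1991: Jan 1 Tuesday, common
1990: Jan 1 Monday, common
1989: Jan 1 Sunday, common
1988: Jan 1 Friday, leap
1987: Jan 1 Thursday, common
1986: Jan 1 Wednesday, common
1985: Jan 1 Tuesday, common
1984: Jan 1 Sunday, leap
1983: Jan 1 Saturday, common
1982: Jan 1 Friday, common
1981: Jan 1 Thursday, common
1980: Jan 1 Tuesday, leap
1980 matches on both conditions.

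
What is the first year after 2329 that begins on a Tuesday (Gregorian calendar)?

2335

Jan 1 advances by 2 weekdays after a leap year and by 1 after a common year.
2329: Jan 1 is Tuesday.
2330: Wednesday
2331: Thursday
2332: Friday (leap)
2333: Sunday
2334: Monday
2335: Tuesday
2335 begins on a Tuesday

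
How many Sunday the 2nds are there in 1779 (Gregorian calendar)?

1

Check the 2nd of each month of 1779: Jan 2: Sat, Feb 2: Tue, Mar 2: Tue, Apr 2: Fri, May 2: Sun, Jun 2: Wed, Jul 2: Fri, Aug 2: Mon, Sep 2: Thu, Oct 2: Sat, Nov 2: Tue, Dec 2: Thu.
Sunday occurs in May — 1 month.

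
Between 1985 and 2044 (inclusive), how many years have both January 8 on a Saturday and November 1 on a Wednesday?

2

Check each year's weekday for January 8 and November 1:
  1985: Tue/Fri  1986: Wed/Sat  1987: Thu/Sun  1988: Fri/Tue  1989: Sun/Wed  1990: Mon/Thu  1991: Tue/Fri  1992: Wed/Sun  1993: Fri/Mon  1994: Sat/Tue  1995: Sun/Wed  1996: Mon/Fri  1997: Wed/Sat  1998: Thu/Sun  …(32 more)…  2031: Wed/Sat  2032: Thu/Mon  2033: Sat/Tue  2034: Sun/Wed  2035: Mon/Thu  2036: Tue/Sat  2037: Thu/Sun  2038: Fri/Mon  2039: Sat/Tue  2040: Sun/Thu  2041: Tue/Fri  2042: Wed/Sat  2043: Thu/Sun  2044: Fri/Tue
Both conditions hold in: 2000, 2028 — 2.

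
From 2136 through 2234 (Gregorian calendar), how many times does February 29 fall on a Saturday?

Leap years in 2136–2234: 24 of them.
Feb 29 weekday advances by 5 (mod 7) from one leap year to the next four years later (or differs when a century non-leap intervenes).
Leap-day weekdays: 2136:Wed 2140:Mon 2144:Sat✓ 2148:Thu 2152:Tue 2156:Sun 2160:Fri 2164:Wed 2168:Mon 2172:Sat✓ 2176:Thu 2180:Tue 2184:Sun 2188:Fri 2192:Wed 2196:Mon 2204:Wed 2208:Mon 2212:Sat✓ 2216:Thu 2220:Tue 2224:Sun 2228:Fri 2232:Wed
Saturday: 2144, 2172, 2212 → 3.

3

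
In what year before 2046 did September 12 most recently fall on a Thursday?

2041

From one year to the next, a fixed date's weekday advances by 1, or by 2 when a Feb 29 lies between the two dates.
2046: September 12 is Wednesday.
2045: Tuesday (−1)
2044: Monday (−1)
2043: Saturday (−2)
2042: Friday (−1)
2041: Thursday (−1)
September 12 falls on a Thursday in 2041.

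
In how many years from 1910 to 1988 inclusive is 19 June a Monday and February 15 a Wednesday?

Check each year's weekday for 19 June and February 15:
  1910: Sun/Tue  1911: Mon/Wed ✓  1912: Wed/Thu  1913: Thu/Sat  1914: Fri/Sun  1915: Sat/Mon  1916: Mon/Tue  1917: Tue/Thu  1918: Wed/Fri  1919: Thu/Sat  1920: Sat/Sun  1921: Sun/Tue  1922: Mon/Wed ✓  1923: Tue/Thu  …(51 more)…  1975: Thu/Sat  1976: Sat/Sun  1977: Sun/Tue  1978: Mon/Wed ✓  1979: Tue/Thu  1980: Thu/Fri  1981: Fri/Sun  1982: Sat/Mon  1983: Sun/Tue  1984: Tue/Wed  1985: Wed/Fri  1986: Thu/Sat  1987: Fri/Sun  1988: Sun/Mon
Both conditions hold in: 1911, 1922, 1933, 1939, 1950, 1961, 1967, 1978 — 8.

8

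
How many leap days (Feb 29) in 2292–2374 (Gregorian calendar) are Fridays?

2

Leap years in 2292–2374: 20 of them.
Feb 29 weekday advances by 5 (mod 7) from one leap year to the next four years later (or differs when a century non-leap intervenes).
Leap-day weekdays: 2292:Mon 2296:Sat 2304:Mon 2308:Sat 2312:Thu 2316:Tue 2320:Sun 2324:Fri✓ 2328:Wed 2332:Mon 2336:Sat 2340:Thu 2344:Tue 2348:Sun 2352:Fri✓ 2356:Wed 2360:Mon 2364:Sat 2368:Thu 2372:Tue
Friday: 2324, 2352 → 2.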